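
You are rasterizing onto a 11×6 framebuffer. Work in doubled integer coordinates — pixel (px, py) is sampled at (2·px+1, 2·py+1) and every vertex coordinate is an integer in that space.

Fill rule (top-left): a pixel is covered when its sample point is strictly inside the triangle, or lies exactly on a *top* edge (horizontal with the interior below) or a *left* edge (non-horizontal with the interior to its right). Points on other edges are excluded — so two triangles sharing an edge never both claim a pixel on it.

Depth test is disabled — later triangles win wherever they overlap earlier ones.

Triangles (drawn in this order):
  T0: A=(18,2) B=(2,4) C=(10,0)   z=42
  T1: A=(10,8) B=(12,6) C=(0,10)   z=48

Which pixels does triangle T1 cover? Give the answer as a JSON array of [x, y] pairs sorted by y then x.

T0:
  2·area = 48
  edge (18, 2)→(2, 4): d=(-16,2) right/bottom  bias=-1
  edge (2, 4)→(10, 0): d=(8,-4) top-left  bias=+0
  edge (10, 0)→(18, 2): d=(8,2) right/bottom  bias=-1
    (4,0)@(9, 1): e=[34,4,10] → #
    (5,0)@(11, 1): e=[30,12,6] → #
    (6,0)@(13, 1): e=[26,20,2] → #
    (7,0)@(15, 1): e=[22,28,-2] → ·
    (2,1)@(5, 3): e=[10,4,34] → #
    (3,1)@(7, 3): e=[6,12,30] → #
    (5,1)@(11, 3): e=[-2,28,22] → ·
    (6,1)@(13, 3): e=[-6,36,18] → ·
    (2,2)@(5, 5): e=[-22,20,50] → ·
    (3,2)@(7, 5): e=[-26,28,46] → ·
    (4,2)@(9, 5): e=[-30,36,42] → ·
  covered (6 px):
    · · · · # # # · · · ·
    · · # # # · · · · · ·
    · · · · · · · · · · ·
    · · · · · · · · · · ·
    · · · · · · · · · · ·
    · · · · · · · · · · ·
T1:
  2·area = 16  (B↔C swapped to make it positive)
  edge (10, 8)→(0, 10): d=(-10,2) right/bottom  bias=-1
  edge (0, 10)→(12, 6): d=(12,-4) top-left  bias=+0
  edge (12, 6)→(10, 8): d=(-2,2) right/bottom  bias=-1
    (8,0)@(17, 1): e=[56,-40,0] → ·  [on edge]
    (7,1)@(15, 3): e=[40,-24,0] → ·  [on edge]
    (10,1)@(21, 3): e=[28,0,-12] → ·  [on edge]
    (6,2)@(13, 5): e=[24,-8,0] → ·  [on edge]
    (7,2)@(15, 5): e=[20,0,-4] → ·  [on edge]
    (4,3)@(9, 7): e=[12,0,4] → #  [on edge]
    (5,3)@(11, 7): e=[8,8,0] → ·  [on edge]
    (7,3)@(15, 7): e=[0,24,-8] → ·  [on edge]
    (1,4)@(3, 9): e=[4,0,12] → #  [on edge]
    (2,4)@(5, 9): e=[0,8,8] → ·  [on edge]
    (4,4)@(9, 9): e=[-8,24,0] → ·  [on edge]
    (1,5)@(3, 11): e=[-16,24,8] → ·
    (3,5)@(7, 11): e=[-24,40,0] → ·  [on edge]
  covered (2 px):
    · · · · · · · · · · ·
    · · · · · · · · · · ·
    · · · · · · · · · · ·
    · · · · # · · · · · ·
    · # · · · · · · · · ·
    · · · · · · · · · · ·

Answer: [[4,3],[1,4]]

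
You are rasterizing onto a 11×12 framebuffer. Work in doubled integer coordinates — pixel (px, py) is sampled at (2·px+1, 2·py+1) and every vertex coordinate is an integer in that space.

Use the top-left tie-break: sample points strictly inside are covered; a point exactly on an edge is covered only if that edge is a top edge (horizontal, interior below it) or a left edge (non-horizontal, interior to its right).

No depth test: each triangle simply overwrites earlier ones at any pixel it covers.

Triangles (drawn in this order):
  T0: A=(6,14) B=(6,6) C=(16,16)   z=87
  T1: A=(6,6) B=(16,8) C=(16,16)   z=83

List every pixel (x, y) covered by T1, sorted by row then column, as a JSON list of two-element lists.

T0:
  2·area = 80
  edge (6, 14)→(6, 6): d=(0,-8) top-left  bias=+0
  edge (6, 6)→(16, 16): d=(10,10) right/bottom  bias=-1
  edge (16, 16)→(6, 14): d=(-10,-2) top-left  bias=+0
    (0,0)@(1, 1): e=[-40,0,120] → ·  [on edge]
    (1,1)@(3, 3): e=[-24,0,104] → ·  [on edge]
    (2,2)@(5, 5): e=[-8,0,88] → ·  [on edge]
    (3,3)@(7, 7): e=[8,0,72] → ·  [on edge]
    (3,4)@(7, 9): e=[8,20,52] → █
    (4,4)@(9, 9): e=[24,0,56] → ·  [on edge]
    (3,5)@(7, 11): e=[8,40,32] → █
    (4,5)@(9, 11): e=[24,20,36] → █
    (5,5)@(11, 11): e=[40,0,40] → ·  [on edge]
    (0,6)@(1, 13): e=[-40,120,0] → ·  [on edge]
    (3,6)@(7, 13): e=[8,60,12] → █
    (5,6)@(11, 13): e=[40,20,20] → █
    (6,6)@(13, 13): e=[56,0,24] → ·  [on edge]
    (5,7)@(11, 15): e=[40,40,0] → █  [on edge]
    (7,7)@(15, 15): e=[72,0,8] → ·  [on edge]
    (8,8)@(17, 17): e=[88,0,-8] → ·  [on edge]
    (10,8)@(21, 17): e=[120,-40,0] → ·  [on edge]
    (9,9)@(19, 19): e=[104,0,-24] → ·  [on edge]
    (10,10)@(21, 21): e=[120,0,-40] → ·  [on edge]
  covered (8 px):
    · · · · · · · · · · ·
    · · · · · · · · · · ·
    · · · · · · · · · · ·
    · · · · · · · · · · ·
    · · · █ · · · · · · ·
    · · · █ █ · · · · · ·
    · · · █ █ █ · · · · ·
    · · · · · █ █ · · · ·
    · · · · · · · · · · ·
    · · · · · · · · · · ·
    · · · · · · · · · · ·
    · · · · · · · · · · ·
T1:
  2·area = 80
  edge (6, 6)→(16, 8): d=(10,2) right/bottom  bias=-1
  edge (16, 8)→(16, 16): d=(0,8) right/bottom  bias=-1
  edge (16, 16)→(6, 6): d=(-10,-10) top-left  bias=+0
    (0,0)@(1, 1): e=[-40,120,0] → ·  [on edge]
    (1,1)@(3, 3): e=[-24,104,0] → ·  [on edge]
    (0,2)@(1, 5): e=[0,120,-40] → ·  [on edge]
    (2,2)@(5, 5): e=[-8,88,0] → ·  [on edge]
    (3,3)@(7, 7): e=[8,72,0] → █  [on edge]
    (4,3)@(9, 7): e=[4,56,20] → █
    (5,3)@(11, 7): e=[0,40,40] → ·  [on edge]
    (3,4)@(7, 9): e=[28,72,-20] → ·
    (4,4)@(9, 9): e=[24,56,0] → █  [on edge]
    (5,4)@(11, 9): e=[20,40,20] → █
    (6,4)@(13, 9): e=[16,24,40] → █
    (7,4)@(15, 9): e=[12,8,60] → █
    (10,4)@(21, 9): e=[0,-40,120] → ·  [on edge]
    (5,5)@(11, 11): e=[40,40,0] → █  [on edge]
    (6,6)@(13, 13): e=[56,24,0] → █  [on edge]
    (7,7)@(15, 15): e=[72,8,0] → █  [on edge]
    (8,8)@(17, 17): e=[88,-8,0] → ·  [on edge]
    (9,9)@(19, 19): e=[104,-24,0] → ·  [on edge]
    (10,10)@(21, 21): e=[120,-40,0] → ·  [on edge]
  covered (12 px):
    · · · · · · · · · · ·
    · · · · · · · · · · ·
    · · · · · · · · · · ·
    · · · █ █ · · · · · ·
    · · · · █ █ █ █ · · ·
    · · · · · █ █ █ · · ·
    · · · · · · █ █ · · ·
    · · · · · · · █ · · ·
    · · · · · · · · · · ·
    · · · · · · · · · · ·
    · · · · · · · · · · ·
    · · · · · · · · · · ·

Answer: [[3,3],[4,3],[4,4],[5,4],[6,4],[7,4],[5,5],[6,5],[7,5],[6,6],[7,6],[7,7]]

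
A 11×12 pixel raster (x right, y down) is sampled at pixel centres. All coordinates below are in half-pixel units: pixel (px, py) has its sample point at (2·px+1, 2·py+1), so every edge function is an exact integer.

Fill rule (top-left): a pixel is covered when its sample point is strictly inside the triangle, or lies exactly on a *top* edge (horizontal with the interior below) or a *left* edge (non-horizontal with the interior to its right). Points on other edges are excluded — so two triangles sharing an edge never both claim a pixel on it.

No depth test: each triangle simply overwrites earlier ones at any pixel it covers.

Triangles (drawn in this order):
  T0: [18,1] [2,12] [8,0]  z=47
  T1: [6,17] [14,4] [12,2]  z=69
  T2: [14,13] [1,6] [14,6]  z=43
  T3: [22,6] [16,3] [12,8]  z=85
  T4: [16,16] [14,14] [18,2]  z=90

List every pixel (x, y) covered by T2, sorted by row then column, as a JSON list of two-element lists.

T0:
  2·area = 126
  edge (18, 1)→(2, 12): d=(-16,11) right/bottom  bias=-1
  edge (2, 12)→(8, 0): d=(6,-12) top-left  bias=+0
  edge (8, 0)→(18, 1): d=(10,1) right/bottom  bias=-1
    (4,0)@(9, 1): e=[99,18,9] → X
    (5,0)@(11, 1): e=[77,42,7] → X
    (6,0)@(13, 1): e=[55,66,5] → X
    (7,0)@(15, 1): e=[33,90,3] → X
    (8,0)@(17, 1): e=[11,114,1] → X
    (9,0)@(19, 1): e=[-11,138,-1] → .
    (3,1)@(7, 3): e=[89,6,31] → X
    (8,1)@(17, 3): e=[-21,126,21] → .
    (3,2)@(7, 5): e=[57,18,51] → X
    (6,2)@(13, 5): e=[-9,90,45] → .
    (7,2)@(15, 5): e=[-31,114,43] → .
    (2,3)@(5, 7): e=[47,6,73] → X
  covered (18 px):
    . . . . X X X X X . .
    . . . X X X X X . . .
    . . . X X X . . . . .
    . . X X X . . . . . .
    . . X . . . . . . . .
    . X . . . . . . . . .
    . . . . . . . . . . .
    . . . . . . . . . . .
    . . . . . . . . . . .
    . . . . . . . . . . .
    . . . . . . . . . . .
    . . . . . . . . . . .
T1:
  2·area = 42  (B↔C swapped to make it positive)
  edge (6, 17)→(12, 2): d=(6,-15) top-left  bias=+0
  edge (12, 2)→(14, 4): d=(2,2) right/bottom  bias=-1
  edge (14, 4)→(6, 17): d=(-8,13) right/bottom  bias=-1
    (5,0)@(11, 1): e=[-21,0,63] → .  [on edge]
    (6,1)@(13, 3): e=[21,0,21] → .  [on edge]
    (5,2)@(11, 5): e=[3,8,31] → X
    (6,2)@(13, 5): e=[33,4,5] → X
    (7,2)@(15, 5): e=[63,0,-21] → .  [on edge]
    (5,3)@(11, 7): e=[15,12,15] → X
    (6,3)@(13, 7): e=[45,8,-11] → .
    (8,3)@(17, 7): e=[105,0,-63] → .  [on edge]
    (5,4)@(11, 9): e=[27,16,-1] → .
    (9,4)@(19, 9): e=[147,0,-105] → .  [on edge]
    (4,5)@(9, 11): e=[9,24,9] → X
    (5,5)@(11, 11): e=[39,20,-17] → .
    (10,5)@(21, 11): e=[189,0,-147] → .  [on edge]
  covered (5 px):
    . . . . . . . . . . .
    . . . . . . . . . . .
    . . . . . X X . . . .
    . . . . . X . . . . .
    . . . . . . . . . . .
    . . . . X . . . . . .
    . . . . . . . . . . .
    . . . X . . . . . . .
    . . . . . . . . . . .
    . . . . . . . . . . .
    . . . . . . . . . . .
    . . . . . . . . . . .
T2:
  2·area = 91
  edge (14, 13)→(1, 6): d=(-13,-7) top-left  bias=+0
  edge (1, 6)→(14, 6): d=(13,0) top-left  bias=+0
  edge (14, 6)→(14, 13): d=(0,7) right/bottom  bias=-1
    (1,3)@(3, 7): e=[1,13,77] → X
    (2,3)@(5, 7): e=[15,13,63] → X
    (3,3)@(7, 7): e=[29,13,49] → X
    (4,3)@(9, 7): e=[43,13,35] → X
    (5,3)@(11, 7): e=[57,13,21] → X
    (6,3)@(13, 7): e=[71,13,7] → X
    (7,3)@(15, 7): e=[85,13,-7] → .
    (1,4)@(3, 9): e=[-25,39,77] → .
    (2,4)@(5, 9): e=[-11,39,63] → .
    (3,4)@(7, 9): e=[3,39,49] → X
    (7,4)@(15, 9): e=[59,39,-7] → .
    (3,5)@(7, 11): e=[-23,65,49] → .
  covered (12 px):
    . . . . . . . . . . .
    . . . . . . . . . . .
    . . . . . . . . . . .
    . X X X X X X . . . .
    . . . X X X X . . . .
    . . . . . X X . . . .
    . . . . . . . . . . .
    . . . . . . . . . . .
    . . . . . . . . . . .
    . . . . . . . . . . .
    . . . . . . . . . . .
    . . . . . . . . . . .
T3:
  2·area = 42  (B↔C swapped to make it positive)
  edge (22, 6)→(12, 8): d=(-10,2) right/bottom  bias=-1
  edge (12, 8)→(16, 3): d=(4,-5) top-left  bias=+0
  edge (16, 3)→(22, 6): d=(6,3) right/bottom  bias=-1
    (7,2)@(15, 5): e=[24,3,15] → X
    (8,2)@(17, 5): e=[20,13,9] → X
    (9,2)@(19, 5): e=[16,23,3] → X
    (10,2)@(21, 5): e=[12,33,-3] → .
    (6,3)@(13, 7): e=[8,1,33] → X
    (8,3)@(17, 7): e=[0,21,21] → .  [on edge]
    (9,3)@(19, 7): e=[-4,31,15] → .
    (3,4)@(7, 9): e=[0,-21,63] → .  [on edge]
    (6,4)@(13, 9): e=[-12,9,45] → .
    (7,4)@(15, 9): e=[-16,19,39] → .
  covered (5 px):
    . . . . . . . . . . .
    . . . . . . . . . . .
    . . . . . . . X X X .
    . . . . . . X X . . .
    . . . . . . . . . . .
    . . . . . . . . . . .
    . . . . . . . . . . .
    . . . . . . . . . . .
    . . . . . . . . . . .
    . . . . . . . . . . .
    . . . . . . . . . . .
    . . . . . . . . . . .
T4:
  2·area = 32
  edge (16, 16)→(14, 14): d=(-2,-2) top-left  bias=+0
  edge (14, 14)→(18, 2): d=(4,-12) top-left  bias=+0
  edge (18, 2)→(16, 16): d=(-2,14) right/bottom  bias=-1
    (0,0)@(1, 1): e=[0,-208,240] → .  [on edge]
    (1,1)@(3, 3): e=[0,-176,208] → .  [on edge]
    (2,2)@(5, 5): e=[0,-144,176] → .  [on edge]
    (8,2)@(17, 5): e=[24,0,8] → X  [on edge]
    (9,2)@(19, 5): e=[28,24,-20] → .
    (3,3)@(7, 7): e=[0,-112,144] → .  [on edge]
    (8,3)@(17, 7): e=[20,8,4] → X
    (9,3)@(19, 7): e=[24,32,-24] → .
    (4,4)@(9, 9): e=[0,-80,112] → .  [on edge]
    (8,4)@(17, 9): e=[16,16,0] → .  [on edge]
    (5,5)@(11, 11): e=[0,-48,80] → .  [on edge]
    (7,5)@(15, 11): e=[8,0,24] → X  [on edge]
    (6,6)@(13, 13): e=[0,-16,48] → .  [on edge]
    (7,7)@(15, 15): e=[0,16,16] → X  [on edge]
    (6,8)@(13, 17): e=[-8,0,40] → .  [on edge]
    (8,8)@(17, 17): e=[0,48,-16] → .  [on edge]
    (9,9)@(19, 19): e=[0,80,-48] → .  [on edge]
    (10,10)@(21, 21): e=[0,112,-80] → .  [on edge]
    (5,11)@(11, 23): e=[-24,0,56] → .  [on edge]
    (7,11)@(15, 23): e=[-16,48,0] → .  [on edge]
  covered (5 px):
    . . . . . . . . . . .
    . . . . . . . . . . .
    . . . . . . . . X . .
    . . . . . . . . X . .
    . . . . . . . . . . .
    . . . . . . . X . . .
    . . . . . . . X . . .
    . . . . . . . X . . .
    . . . . . . . . . . .
    . . . . . . . . . . .
    . . . . . . . . . . .
    . . . . . . . . . . .

Final: [[1,3],[2,3],[3,3],[4,3],[5,3],[6,3],[3,4],[4,4],[5,4],[6,4],[5,5],[6,5]]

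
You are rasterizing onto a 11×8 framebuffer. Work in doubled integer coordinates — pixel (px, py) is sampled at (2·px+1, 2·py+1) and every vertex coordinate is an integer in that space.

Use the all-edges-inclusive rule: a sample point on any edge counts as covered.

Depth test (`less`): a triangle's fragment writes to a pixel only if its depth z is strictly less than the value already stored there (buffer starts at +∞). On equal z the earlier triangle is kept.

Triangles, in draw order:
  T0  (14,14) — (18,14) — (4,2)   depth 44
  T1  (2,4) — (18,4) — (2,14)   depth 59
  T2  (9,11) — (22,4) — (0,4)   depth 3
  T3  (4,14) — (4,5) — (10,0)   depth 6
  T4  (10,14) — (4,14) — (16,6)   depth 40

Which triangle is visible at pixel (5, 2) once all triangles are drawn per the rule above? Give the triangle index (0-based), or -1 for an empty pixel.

T0:
  2·area = 48  (B↔C swapped to make it positive)
  edge (14, 14)→(4, 2): d=(-10,-12) inclusive
  edge (4, 2)→(18, 14): d=(14,12) inclusive
  edge (18, 14)→(14, 14): d=(-4,0) inclusive
    (2,1)@(5, 3): e=[2,2,44] → X
    (3,1)@(7, 3): e=[26,-22,44] → .
    (2,2)@(5, 5): e=[-18,30,36] → .
    (3,2)@(7, 5): e=[6,6,36] → X
    (4,2)@(9, 5): e=[30,-18,36] → .
    (3,3)@(7, 7): e=[-14,34,28] → .
    (4,3)@(9, 7): e=[10,10,28] → X
    (5,3)@(11, 7): e=[34,-14,28] → .
    (4,4)@(9, 9): e=[-10,38,20] → .
    (5,4)@(11, 9): e=[14,14,20] → X
    (6,4)@(13, 9): e=[38,-10,20] → .
    (5,5)@(11, 11): e=[-6,42,12] → .
  covered (6 px):
    . . . . . . . . . . .
    . . X . . . . . . . .
    . . . X . . . . . . .
    . . . . X . . . . . .
    . . . . . X . . . . .
    . . . . . . X . . . .
    . . . . . . . X . . .
    . . . . . . . . . . .
T1:
  2·area = 160
  edge (2, 4)→(18, 4): d=(16,0) inclusive
  edge (18, 4)→(2, 14): d=(-16,10) inclusive
  edge (2, 14)→(2, 4): d=(0,-10) inclusive
    (1,2)@(3, 5): e=[16,134,10] → X
    (2,2)@(5, 5): e=[16,114,30] → X
    (3,2)@(7, 5): e=[16,94,50] → X
    (4,2)@(9, 5): e=[16,74,70] → X
    (5,2)@(11, 5): e=[16,54,90] → X
    (6,2)@(13, 5): e=[16,34,110] → X
    (7,2)@(15, 5): e=[16,14,130] → X
    (8,2)@(17, 5): e=[16,-6,150] → .
    (1,3)@(3, 7): e=[48,102,10] → X
    (7,3)@(15, 7): e=[48,-18,130] → .
    (1,4)@(3, 9): e=[80,70,10] → X
    (5,4)@(11, 9): e=[80,-10,90] → .
  covered (20 px):
    . . . . . . . . . . .
    . . . . . . . . . . .
    . X X X X X X X . . .
    . X X X X X X . . . .
    . X X X X . . . . . .
    . X X . . . . . . . .
    . X . . . . . . . . .
    . . . . . . . . . . .
T2:
  2·area = 154  (B↔C swapped to make it positive)
  edge (9, 11)→(0, 4): d=(-9,-7) inclusive
  edge (0, 4)→(22, 4): d=(22,0) inclusive
  edge (22, 4)→(9, 11): d=(-13,7) inclusive
    (1,2)@(3, 5): e=[12,22,120] → X
    (2,2)@(5, 5): e=[26,22,106] → X
    (3,2)@(7, 5): e=[40,22,92] → X
    (4,2)@(9, 5): e=[54,22,78] → X
    (5,2)@(11, 5): e=[68,22,64] → X
    (6,2)@(13, 5): e=[82,22,50] → X
    (7,2)@(15, 5): e=[96,22,36] → X
    (8,2)@(17, 5): e=[110,22,22] → X
    (9,2)@(19, 5): e=[124,22,8] → X
    (10,2)@(21, 5): e=[138,22,-6] → .
    (1,3)@(3, 7): e=[-6,66,94] → .
    (2,3)@(5, 7): e=[8,66,80] → X
    (4,5)@(9, 11): e=[0,154,0] → X  [on edge]
  covered (19 px):
    . . . . . . . . . . .
    . . . . . . . . . . .
    . X X X X X X X X X .
    . . X X X X X X . . .
    . . . X X X . . . . .
    . . . . X . . . . . .
    . . . . . . . . . . .
    . . . . . . . . . . .
T3:
  2·area = 54
  edge (4, 14)→(4, 5): d=(0,-9) inclusive
  edge (4, 5)→(10, 0): d=(6,-5) inclusive
  edge (10, 0)→(4, 14): d=(-6,14) inclusive
    (4,0)@(9, 1): e=[45,1,8] → X
    (5,0)@(11, 1): e=[63,11,-20] → .
    (3,1)@(7, 3): e=[27,3,24] → X
    (4,1)@(9, 3): e=[45,13,-4] → .
    (2,2)@(5, 5): e=[9,5,40] → X
    (4,2)@(9, 5): e=[45,25,-16] → .
    (2,3)@(5, 7): e=[9,17,28] → X
    (3,3)@(7, 7): e=[27,27,0] → X  [on edge]
    (4,3)@(9, 7): e=[45,37,-28] → .
    (2,4)@(5, 9): e=[9,29,16] → X
    (3,4)@(7, 9): e=[27,39,-12] → .
    (2,5)@(5, 11): e=[9,41,4] → X
  covered (8 px):
    . . . . X . . . . . .
    . . . X . . . . . . .
    . . X X . . . . . . .
    . . X X . . . . . . .
    . . X . . . . . . . .
    . . X . . . . . . . .
    . . . . . . . . . . .
    . . . . . . . . . . .
T4:
  2·area = 48
  edge (10, 14)→(4, 14): d=(-6,0) inclusive
  edge (4, 14)→(16, 6): d=(12,-8) inclusive
  edge (16, 6)→(10, 14): d=(-6,8) inclusive
    (7,3)@(15, 7): e=[42,4,2] → X
    (8,3)@(17, 7): e=[42,20,-14] → .
    (6,4)@(13, 9): e=[30,12,6] → X
    (7,4)@(15, 9): e=[30,28,-10] → .
    (4,5)@(9, 11): e=[18,4,26] → X
    (5,5)@(11, 11): e=[18,20,10] → X
    (6,5)@(13, 11): e=[18,36,-6] → .
    (3,6)@(7, 13): e=[6,12,30] → X
    (5,6)@(11, 13): e=[6,44,-2] → .
    (3,7)@(7, 15): e=[-6,36,18] → .
    (4,7)@(9, 15): e=[-6,52,2] → .
  covered (6 px):
    . . . . . . . . . . .
    . . . . . . . . . . .
    . . . . . . . . . . .
    . . . . . . . X . . .
    . . . . . . X . . . .
    . . . . X X . . . . .
    . . . X X . . . . . .
    . . . . . . . . . . .

Z-buffer (winner per pixel, '.' = empty):
  . . . . 3 . . . . . .
  . . 0 3 . . . . . . .
  . 2 2 2 2 2 2 2 2 2 .
  . 1 2 2 2 2 2 2 . . .
  . 1 3 2 2 2 4 . . . .
  . 1 3 . 2 4 0 . . . .
  . 1 . 4 4 . . 0 . . .
  . . . . . . . . . . .

Answer: 2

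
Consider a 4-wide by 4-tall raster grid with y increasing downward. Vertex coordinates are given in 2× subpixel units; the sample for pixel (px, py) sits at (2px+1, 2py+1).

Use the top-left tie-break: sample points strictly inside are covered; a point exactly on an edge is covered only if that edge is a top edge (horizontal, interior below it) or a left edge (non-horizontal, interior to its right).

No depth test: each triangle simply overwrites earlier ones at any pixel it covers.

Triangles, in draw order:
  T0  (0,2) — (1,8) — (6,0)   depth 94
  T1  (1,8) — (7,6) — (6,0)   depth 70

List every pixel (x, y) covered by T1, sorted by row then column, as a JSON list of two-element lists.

T0:
  2·area = 38  (B↔C swapped to make it positive)
  edge (0, 2)→(6, 0): d=(6,-2) top-left  bias=+0
  edge (6, 0)→(1, 8): d=(-5,8) right/bottom  bias=-1
  edge (1, 8)→(0, 2): d=(-1,-6) top-left  bias=+0
    (1,0)@(3, 1): e=[0,19,19] → X  [on edge]
    (2,0)@(5, 1): e=[4,3,31] → X
    (3,0)@(7, 1): e=[8,-13,43] → .
    (0,1)@(1, 3): e=[8,25,5] → X
    (2,1)@(5, 3): e=[16,-7,29] → .
    (0,2)@(1, 5): e=[20,15,3] → X
    (1,2)@(3, 5): e=[24,-1,15] → .
    (0,3)@(1, 7): e=[32,5,1] → X
    (1,3)@(3, 7): e=[36,-11,13] → .
  covered (6 px):
    . X X .
    X X . .
    X . . .
    X . . .
T1:
  2·area = 38  (B↔C swapped to make it positive)
  edge (1, 8)→(6, 0): d=(5,-8) top-left  bias=+0
  edge (6, 0)→(7, 6): d=(1,6) right/bottom  bias=-1
  edge (7, 6)→(1, 8): d=(-6,2) right/bottom  bias=-1
    (2,1)@(5, 3): e=[7,9,22] → X
    (3,1)@(7, 3): e=[23,-3,18] → .
    (1,2)@(3, 5): e=[1,23,14] → X
    (3,2)@(7, 5): e=[33,-1,6] → .
    (1,3)@(3, 7): e=[11,25,2] → X
    (2,3)@(5, 7): e=[27,13,-2] → .
  covered (4 px):
    . . . .
    . . X .
    . X X .
    . X . .

Answer: [[2,1],[1,2],[2,2],[1,3]]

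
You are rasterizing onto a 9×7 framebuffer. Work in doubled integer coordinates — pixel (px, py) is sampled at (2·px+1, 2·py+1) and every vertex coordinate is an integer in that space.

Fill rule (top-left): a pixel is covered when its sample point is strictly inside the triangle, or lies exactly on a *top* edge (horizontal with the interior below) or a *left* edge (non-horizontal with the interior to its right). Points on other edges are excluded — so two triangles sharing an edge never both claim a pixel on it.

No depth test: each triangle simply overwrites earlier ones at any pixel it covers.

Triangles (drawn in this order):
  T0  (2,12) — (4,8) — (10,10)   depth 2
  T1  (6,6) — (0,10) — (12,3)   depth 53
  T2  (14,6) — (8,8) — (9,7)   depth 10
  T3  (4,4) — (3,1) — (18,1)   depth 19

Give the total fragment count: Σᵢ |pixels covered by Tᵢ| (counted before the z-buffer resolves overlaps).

T0:
  2·area = 28
  edge (2, 12)→(4, 8): d=(2,-4) top-left  bias=+0
  edge (4, 8)→(10, 10): d=(6,2) right/bottom  bias=-1
  edge (10, 10)→(2, 12): d=(-8,2) right/bottom  bias=-1
    (0,3)@(1, 7): e=[-14,0,42] → ·  [on edge]
    (2,4)@(5, 9): e=[6,4,18] → █
    (3,4)@(7, 9): e=[14,0,14] → ·  [on edge]
    (1,5)@(3, 11): e=[2,20,6] → █
    (3,5)@(7, 11): e=[18,12,-2] → ·
    (6,5)@(13, 11): e=[42,0,-14] → ·  [on edge]
    (1,6)@(3, 13): e=[6,32,-10] → ·
    (2,6)@(5, 13): e=[14,28,-14] → ·
  covered (3 px):
    · · · · · · · · ·
    · · · · · · · · ·
    · · · · · · · · ·
    · · · · · · · · ·
    · · █ · · · · · ·
    · █ █ · · · · · ·
    · · · · · · · · ·
T1:
  2·area = 6  (B↔C swapped to make it positive)
  edge (6, 6)→(12, 3): d=(6,-3) top-left  bias=+0
  edge (12, 3)→(0, 10): d=(-12,7) right/bottom  bias=-1
  edge (0, 10)→(6, 6): d=(6,-4) top-left  bias=+0
    (2,3)@(5, 7): e=[3,1,2] → █
    (3,3)@(7, 7): e=[9,-13,10] → ·
    (2,4)@(5, 9): e=[15,-23,14] → ·
  covered (1 px):
    · · · · · · · · ·
    · · · · · · · · ·
    · · · · · · · · ·
    · · █ · · · · · ·
    · · · · · · · · ·
    · · · · · · · · ·
    · · · · · · · · ·
T2:
  2·area = 4
  edge (14, 6)→(8, 8): d=(-6,2) right/bottom  bias=-1
  edge (8, 8)→(9, 7): d=(1,-1) top-left  bias=+0
  edge (9, 7)→(14, 6): d=(5,-1) top-left  bias=+0
    (7,0)@(15, 1): e=[28,0,-24] → ·  [on edge]
    (6,1)@(13, 3): e=[20,0,-16] → ·  [on edge]
    (5,2)@(11, 5): e=[12,0,-8] → ·  [on edge]
    (8,2)@(17, 5): e=[0,6,-2] → ·  [on edge]
    (4,3)@(9, 7): e=[4,0,0] → █  [on edge]
    (5,3)@(11, 7): e=[0,2,2] → ·  [on edge]
    (2,4)@(5, 9): e=[0,-2,6] → ·  [on edge]
    (3,4)@(7, 9): e=[-4,0,8] → ·  [on edge]
    (4,4)@(9, 9): e=[-8,2,10] → ·
    (2,5)@(5, 11): e=[-12,0,16] → ·  [on edge]
    (1,6)@(3, 13): e=[-20,0,24] → ·  [on edge]
  covered (1 px):
    · · · · · · · · ·
    · · · · · · · · ·
    · · · · · · · · ·
    · · · · █ · · · ·
    · · · · · · · · ·
    · · · · · · · · ·
    · · · · · · · · ·
T3:
  2·area = 45
  edge (4, 4)→(3, 1): d=(-1,-3) top-left  bias=+0
  edge (3, 1)→(18, 1): d=(15,0) top-left  bias=+0
  edge (18, 1)→(4, 4): d=(-14,3) right/bottom  bias=-1
    (0,0)@(1, 1): e=[-6,0,51] → ·  [on edge]
    (1,0)@(3, 1): e=[0,0,45] → █  [on edge]
    (2,0)@(5, 1): e=[6,0,39] → █  [on edge]
    (3,0)@(7, 1): e=[12,0,33] → █  [on edge]
    (4,0)@(9, 1): e=[18,0,27] → █  [on edge]
    (5,0)@(11, 1): e=[24,0,21] → █  [on edge]
    (6,0)@(13, 1): e=[30,0,15] → █  [on edge]
    (7,0)@(15, 1): e=[36,0,9] → █  [on edge]
    (8,0)@(17, 1): e=[42,0,3] → █  [on edge]
    (1,1)@(3, 3): e=[-2,30,17] → ·
    (2,1)@(5, 3): e=[4,30,11] → █
    (4,1)@(9, 3): e=[16,30,-1] → ·
    (2,3)@(5, 7): e=[0,90,-45] → ·  [on edge]
    (3,6)@(7, 13): e=[0,180,-135] → ·  [on edge]
  covered (10 px):
    · █ █ █ █ █ █ █ █
    · · █ █ · · · · ·
    · · · · · · · · ·
    · · · · · · · · ·
    · · · · · · · · ·
    · · · · · · · · ·
    · · · · · · · · ·

Result: 15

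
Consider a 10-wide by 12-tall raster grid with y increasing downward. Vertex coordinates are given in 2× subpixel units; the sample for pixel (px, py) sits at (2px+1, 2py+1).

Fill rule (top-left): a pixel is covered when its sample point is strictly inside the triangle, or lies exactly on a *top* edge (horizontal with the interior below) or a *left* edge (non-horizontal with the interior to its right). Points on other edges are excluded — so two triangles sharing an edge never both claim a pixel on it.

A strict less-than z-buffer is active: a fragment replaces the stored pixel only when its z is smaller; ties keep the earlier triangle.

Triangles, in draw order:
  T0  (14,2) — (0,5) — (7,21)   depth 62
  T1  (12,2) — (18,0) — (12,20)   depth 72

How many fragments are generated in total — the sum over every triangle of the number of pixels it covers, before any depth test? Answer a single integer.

T0:
  2·area = 245  (B↔C swapped to make it positive)
  edge (14, 2)→(7, 21): d=(-7,19) right/bottom  bias=-1
  edge (7, 21)→(0, 5): d=(-7,-16) top-left  bias=+0
  edge (0, 5)→(14, 2): d=(14,-3) top-left  bias=+0
    (5,1)@(11, 3): e=[50,190,5] → X
    (6,1)@(13, 3): e=[12,222,11] → X
    (7,1)@(15, 3): e=[-26,254,17] → .
    (0,2)@(1, 5): e=[226,16,3] → X
    (1,2)@(3, 5): e=[188,48,9] → X
    (2,2)@(5, 5): e=[150,80,15] → X
    (3,2)@(7, 5): e=[112,112,21] → X
    (4,2)@(9, 5): e=[74,144,27] → X
    (6,2)@(13, 5): e=[-2,208,39] → .
    (0,3)@(1, 7): e=[212,2,31] → X
    (6,3)@(13, 7): e=[-16,194,67] → .
    (0,4)@(1, 9): e=[198,-12,59] → .
    (3,10)@(7, 21): e=[0,0,245] → .  [on edge]
  covered (31 px):
    . . . . . . . . . .
    . . . . . X X . . .
    X X X X X X . . . .
    X X X X X X . . . .
    . X X X X X . . . .
    . X X X X . . . . .
    . . X X X . . . . .
    . . X X X . . . . .
    . . . X . . . . . .
    . . . X . . . . . .
    . . . . . . . . . .
    . . . . . . . . . .
T1:
  2·area = 108
  edge (12, 2)→(18, 0): d=(6,-2) top-left  bias=+0
  edge (18, 0)→(12, 20): d=(-6,20) right/bottom  bias=-1
  edge (12, 20)→(12, 2): d=(0,-18) top-left  bias=+0
    (7,0)@(15, 1): e=[0,54,54] → X  [on edge]
    (8,0)@(17, 1): e=[4,14,90] → X
    (9,0)@(19, 1): e=[8,-26,126] → .
    (4,1)@(9, 3): e=[0,162,-54] → .  [on edge]
    (6,1)@(13, 3): e=[8,82,18] → X
    (9,1)@(19, 3): e=[20,-38,126] → .
    (1,2)@(3, 5): e=[0,270,-162] → .  [on edge]
    (6,2)@(13, 5): e=[20,70,18] → X
    (8,2)@(17, 5): e=[28,-10,90] → .
    (6,3)@(13, 7): e=[32,58,18] → X
    (8,3)@(17, 7): e=[40,-22,90] → .
    (6,4)@(13, 9): e=[44,46,18] → X
  covered (14 px):
    . . . . . . . X X .
    . . . . . . X X X .
    . . . . . . X X . .
    . . . . . . X X . .
    . . . . . . X X . .
    . . . . . . X . . .
    . . . . . . X . . .
    . . . . . . X . . .
    . . . . . . . . . .
    . . . . . . . . . .
    . . . . . . . . . .
    . . . . . . . . . .

Final: 45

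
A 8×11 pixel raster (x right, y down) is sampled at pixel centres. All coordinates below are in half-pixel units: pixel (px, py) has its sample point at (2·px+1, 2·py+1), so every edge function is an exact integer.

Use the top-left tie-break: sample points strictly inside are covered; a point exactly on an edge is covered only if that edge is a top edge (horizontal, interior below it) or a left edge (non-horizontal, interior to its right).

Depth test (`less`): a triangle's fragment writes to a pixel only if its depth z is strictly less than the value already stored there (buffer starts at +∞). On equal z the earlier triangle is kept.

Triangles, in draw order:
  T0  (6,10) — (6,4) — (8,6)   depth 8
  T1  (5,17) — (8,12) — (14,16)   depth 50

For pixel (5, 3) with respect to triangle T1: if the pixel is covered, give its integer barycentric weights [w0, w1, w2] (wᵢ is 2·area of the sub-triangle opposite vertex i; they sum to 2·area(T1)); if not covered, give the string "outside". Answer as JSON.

T0:
  2·area = 12
  edge (6, 10)→(6, 4): d=(0,-6) top-left  bias=+0
  edge (6, 4)→(8, 6): d=(2,2) right/bottom  bias=-1
  edge (8, 6)→(6, 10): d=(-2,4) right/bottom  bias=-1
    (1,0)@(3, 1): e=[-18,0,30] → ·  [on edge]
    (2,1)@(5, 3): e=[-6,0,18] → ·  [on edge]
    (3,2)@(7, 5): e=[6,0,6] → ·  [on edge]
    (3,3)@(7, 7): e=[6,4,2] → █
    (4,3)@(9, 7): e=[18,0,-6] → ·  [on edge]
    (3,4)@(7, 9): e=[6,8,-2] → ·
    (5,4)@(11, 9): e=[30,0,-18] → ·  [on edge]
    (6,5)@(13, 11): e=[42,0,-30] → ·  [on edge]
    (7,6)@(15, 13): e=[54,0,-42] → ·  [on edge]
  covered (1 px):
    · · · · · · · ·
    · · · · · · · ·
    · · · · · · · ·
    · · · █ · · · ·
    · · · · · · · ·
    · · · · · · · ·
    · · · · · · · ·
    · · · · · · · ·
    · · · · · · · ·
    · · · · · · · ·
    · · · · · · · ·
T1:
  2·area = 42
  edge (5, 17)→(8, 12): d=(3,-5) top-left  bias=+0
  edge (8, 12)→(14, 16): d=(6,4) right/bottom  bias=-1
  edge (14, 16)→(5, 17): d=(-9,1) right/bottom  bias=-1
    (5,3)@(11, 7): e=[0,-42,84] → ·  [on edge]
    (4,6)@(9, 13): e=[8,2,32] → █
    (5,6)@(11, 13): e=[18,-6,30] → ·
    (3,7)@(7, 15): e=[4,22,16] → █
    (5,7)@(11, 15): e=[24,6,12] → █
    (6,7)@(13, 15): e=[34,-2,10] → ·
    (2,8)@(5, 17): e=[0,42,0] → ·  [on edge]
    (3,8)@(7, 17): e=[10,34,-2] → ·
    (4,8)@(9, 17): e=[20,26,-4] → ·
    (5,8)@(11, 17): e=[30,18,-6] → ·
  covered (4 px):
    · · · · · · · ·
    · · · · · · · ·
    · · · · · · · ·
    · · · · · · · ·
    · · · · · · · ·
    · · · · · · · ·
    · · · · █ · · ·
    · · · █ █ █ · ·
    · · · · · · · ·
    · · · · · · · ·
    · · · · · · · ·

Result: "outside"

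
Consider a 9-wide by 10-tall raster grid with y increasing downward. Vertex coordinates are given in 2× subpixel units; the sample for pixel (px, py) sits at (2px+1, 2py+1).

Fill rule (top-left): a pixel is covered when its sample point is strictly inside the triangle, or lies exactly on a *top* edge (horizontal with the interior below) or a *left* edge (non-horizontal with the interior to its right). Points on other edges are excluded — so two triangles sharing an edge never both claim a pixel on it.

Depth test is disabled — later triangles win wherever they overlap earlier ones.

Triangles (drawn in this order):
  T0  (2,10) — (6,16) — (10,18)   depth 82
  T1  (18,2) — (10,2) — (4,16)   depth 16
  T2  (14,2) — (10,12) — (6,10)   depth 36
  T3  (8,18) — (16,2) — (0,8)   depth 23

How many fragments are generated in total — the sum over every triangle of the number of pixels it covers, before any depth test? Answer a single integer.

T0:
  2·area = 16  (B↔C swapped to make it positive)
  edge (2, 10)→(10, 18): d=(8,8) right/bottom  bias=-1
  edge (10, 18)→(6, 16): d=(-4,-2) top-left  bias=+0
  edge (6, 16)→(2, 10): d=(-4,-6) top-left  bias=+0
    (0,4)@(1, 9): e=[0,18,-2] → .  [on edge]
    (1,5)@(3, 11): e=[0,14,2] → .  [on edge]
    (2,6)@(5, 13): e=[0,10,6] → .  [on edge]
    (3,7)@(7, 15): e=[0,6,10] → .  [on edge]
    (4,8)@(9, 17): e=[0,2,14] → .  [on edge]
    (5,9)@(11, 19): e=[0,-2,18] → .  [on edge]
  covered (0 px):
    . . . . . . . . .
    . . . . . . . . .
    . . . . . . . . .
    . . . . . . . . .
    . . . . . . . . .
    . . . . . . . . .
    . . . . . . . . .
    . . . . . . . . .
    . . . . . . . . .
    . . . . . . . . .
T1:
  2·area = 112  (B↔C swapped to make it positive)
  edge (18, 2)→(4, 16): d=(-14,14) right/bottom  bias=-1
  edge (4, 16)→(10, 2): d=(6,-14) top-left  bias=+0
  edge (10, 2)→(18, 2): d=(8,0) top-left  bias=+0
    (5,1)@(11, 3): e=[84,20,8] → X
    (6,1)@(13, 3): e=[56,48,8] → X
    (7,1)@(15, 3): e=[28,76,8] → X
    (8,1)@(17, 3): e=[0,104,8] → .  [on edge]
    (4,2)@(9, 5): e=[84,4,24] → X
    (7,2)@(15, 5): e=[0,88,24] → .  [on edge]
    (4,3)@(9, 7): e=[56,16,40] → X
    (6,3)@(13, 7): e=[0,72,40] → .  [on edge]
    (3,4)@(7, 9): e=[56,0,56] → X  [on edge]
    (5,4)@(11, 9): e=[0,56,56] → .  [on edge]
    (3,5)@(7, 11): e=[28,12,72] → X
    (4,5)@(9, 11): e=[0,40,72] → .  [on edge]
    (3,6)@(7, 13): e=[0,24,88] → .  [on edge]
    (2,7)@(5, 15): e=[0,8,104] → .  [on edge]
    (1,8)@(3, 17): e=[0,-8,120] → .  [on edge]
    (0,9)@(1, 19): e=[0,-24,136] → .  [on edge]
  covered (11 px):
    . . . . . . . . .
    . . . . . X X X .
    . . . . X X X . .
    . . . . X X . . .
    . . . X X . . . .
    . . . X . . . . .
    . . . . . . . . .
    . . . . . . . . .
    . . . . . . . . .
    . . . . . . . . .
T2:
  2·area = 48
  edge (14, 2)→(10, 12): d=(-4,10) right/bottom  bias=-1
  edge (10, 12)→(6, 10): d=(-4,-2) top-left  bias=+0
  edge (6, 10)→(14, 2): d=(8,-8) top-left  bias=+0
    (7,0)@(15, 1): e=[-6,54,0] → .  [on edge]
    (6,1)@(13, 3): e=[6,42,0] → X  [on edge]
    (7,1)@(15, 3): e=[-14,46,16] → .
    (5,2)@(11, 5): e=[18,30,0] → X  [on edge]
    (6,2)@(13, 5): e=[-2,34,16] → .
    (4,3)@(9, 7): e=[30,18,0] → X  [on edge]
    (6,3)@(13, 7): e=[-10,26,32] → .
    (3,4)@(7, 9): e=[42,6,0] → X  [on edge]
    (6,4)@(13, 9): e=[-18,18,48] → .
    (2,5)@(5, 11): e=[54,-6,0] → .  [on edge]
    (3,5)@(7, 11): e=[34,-2,16] → .
    (4,5)@(9, 11): e=[14,2,32] → X
    (1,6)@(3, 13): e=[66,-18,0] → .  [on edge]
    (0,7)@(1, 15): e=[78,-30,0] → .  [on edge]
  covered (8 px):
    . . . . . . . . .
    . . . . . . X . .
    . . . . . X . . .
    . . . . X X . . .
    . . . X X X . . .
    . . . . X . . . .
    . . . . . . . . .
    . . . . . . . . .
    . . . . . . . . .
    . . . . . . . . .
T3:
  2·area = 208  (B↔C swapped to make it positive)
  edge (8, 18)→(0, 8): d=(-8,-10) top-left  bias=+0
  edge (0, 8)→(16, 2): d=(16,-6) top-left  bias=+0
  edge (16, 2)→(8, 18): d=(-8,16) right/bottom  bias=-1
    (7,1)@(15, 3): e=[190,10,8] → X
    (8,1)@(17, 3): e=[210,22,-24] → .
    (4,2)@(9, 5): e=[114,6,88] → X
    (5,2)@(11, 5): e=[134,18,56] → X
    (6,2)@(13, 5): e=[154,30,24] → X
    (7,2)@(15, 5): e=[174,42,-8] → .
    (1,3)@(3, 7): e=[38,2,168] → X
    (2,3)@(5, 7): e=[58,14,136] → X
    (3,3)@(7, 7): e=[78,26,104] → X
    (7,3)@(15, 7): e=[158,74,-24] → .
    (0,4)@(1, 9): e=[2,22,184] → X
    (6,4)@(13, 9): e=[122,94,-8] → .
  covered (26 px):
    . . . . . . . . .
    . . . . . . . X .
    . . . . X X X . .
    . X X X X X X . .
    X X X X X X . . .
    . X X X X X . . .
    . . X X X . . . .
    . . . X X . . . .
    . . . . . . . . .
    . . . . . . . . .

Final: 45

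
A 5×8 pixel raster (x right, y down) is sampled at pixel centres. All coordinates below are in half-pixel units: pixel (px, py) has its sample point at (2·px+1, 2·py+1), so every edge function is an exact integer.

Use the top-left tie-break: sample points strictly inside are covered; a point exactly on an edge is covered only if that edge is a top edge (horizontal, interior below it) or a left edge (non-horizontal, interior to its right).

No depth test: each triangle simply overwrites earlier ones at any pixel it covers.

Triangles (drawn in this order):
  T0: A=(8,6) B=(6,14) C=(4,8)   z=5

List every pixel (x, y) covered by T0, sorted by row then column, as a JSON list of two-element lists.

T0:
  2·area = 28
  edge (8, 6)→(6, 14): d=(-2,8) right/bottom  bias=-1
  edge (6, 14)→(4, 8): d=(-2,-6) top-left  bias=+0
  edge (4, 8)→(8, 6): d=(4,-2) top-left  bias=+0
    (1,2)@(3, 5): e=[42,0,-14] → .  [on edge]
    (3,3)@(7, 7): e=[6,20,2] → X
    (4,3)@(9, 7): e=[-10,32,6] → .
    (2,4)@(5, 9): e=[18,4,6] → X
    (4,4)@(9, 9): e=[-14,28,14] → .
    (2,5)@(5, 11): e=[14,0,14] → X  [on edge]
    (3,5)@(7, 11): e=[-2,12,18] → .
    (2,6)@(5, 13): e=[10,-4,22] → .
  covered (4 px):
    . . . . .
    . . . . .
    . . . . .
    . . . X .
    . . X X .
    . . X . .
    . . . . .
    . . . . .

Final: [[3,3],[2,4],[3,4],[2,5]]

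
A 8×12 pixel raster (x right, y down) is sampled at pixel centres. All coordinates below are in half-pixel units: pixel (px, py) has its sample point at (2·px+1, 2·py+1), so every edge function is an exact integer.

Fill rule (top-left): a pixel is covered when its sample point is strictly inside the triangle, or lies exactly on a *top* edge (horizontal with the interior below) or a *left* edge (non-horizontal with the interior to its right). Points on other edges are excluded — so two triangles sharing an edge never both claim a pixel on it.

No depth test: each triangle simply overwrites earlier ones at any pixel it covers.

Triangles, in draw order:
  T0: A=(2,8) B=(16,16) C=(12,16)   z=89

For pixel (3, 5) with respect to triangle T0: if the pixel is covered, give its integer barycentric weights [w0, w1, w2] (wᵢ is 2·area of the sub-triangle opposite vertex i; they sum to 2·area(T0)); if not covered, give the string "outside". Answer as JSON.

T0:
  2·area = 32
  edge (2, 8)→(16, 16): d=(14,8) right/bottom  bias=-1
  edge (16, 16)→(12, 16): d=(-4,0) right/bottom  bias=-1
  edge (12, 16)→(2, 8): d=(-10,-8) top-left  bias=+0
    (3,5)@(7, 11): e=[2,20,10] → █
    (4,5)@(9, 11): e=[-14,20,26] → ·
    (3,6)@(7, 13): e=[30,12,-10] → ·
    (4,6)@(9, 13): e=[14,12,6] → █
    (5,6)@(11, 13): e=[-2,12,22] → ·
    (4,7)@(9, 15): e=[42,4,-14] → ·
    (5,7)@(11, 15): e=[26,4,2] → █
    (6,7)@(13, 15): e=[10,4,18] → █
    (7,7)@(15, 15): e=[-6,4,34] → ·
    (5,8)@(11, 17): e=[54,-4,-18] → ·
    (6,8)@(13, 17): e=[38,-4,-2] → ·
  covered (4 px):
    · · · · · · · ·
    · · · · · · · ·
    · · · · · · · ·
    · · · · · · · ·
    · · · · · · · ·
    · · · █ · · · ·
    · · · · █ · · ·
    · · · · · █ █ ·
    · · · · · · · ·
    · · · · · · · ·
    · · · · · · · ·
    · · · · · · · ·

Final: [20,10,2]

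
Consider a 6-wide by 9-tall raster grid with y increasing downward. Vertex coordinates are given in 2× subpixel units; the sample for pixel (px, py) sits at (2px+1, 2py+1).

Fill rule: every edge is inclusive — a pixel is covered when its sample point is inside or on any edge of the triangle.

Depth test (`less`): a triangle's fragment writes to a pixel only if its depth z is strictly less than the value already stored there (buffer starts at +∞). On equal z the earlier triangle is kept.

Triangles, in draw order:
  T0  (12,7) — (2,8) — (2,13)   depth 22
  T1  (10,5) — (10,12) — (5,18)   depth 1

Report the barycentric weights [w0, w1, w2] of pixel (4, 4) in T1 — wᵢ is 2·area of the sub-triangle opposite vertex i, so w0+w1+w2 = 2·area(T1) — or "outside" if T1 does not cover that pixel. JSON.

T0:
  2·area = 50  (B↔C swapped to make it positive)
  edge (12, 7)→(2, 13): d=(-10,6) inclusive
  edge (2, 13)→(2, 8): d=(0,-5) inclusive
  edge (2, 8)→(12, 7): d=(10,-1) inclusive
    (1,4)@(3, 9): e=[34,5,11] → X
    (2,4)@(5, 9): e=[22,15,13] → X
    (3,4)@(7, 9): e=[10,25,15] → X
    (4,4)@(9, 9): e=[-2,35,17] → .
    (1,5)@(3, 11): e=[14,5,31] → X
    (3,5)@(7, 11): e=[-10,25,35] → .
    (1,6)@(3, 13): e=[-6,5,51] → .
    (2,6)@(5, 13): e=[-18,15,53] → .
  covered (5 px):
    . . . . . .
    . . . . . .
    . . . . . .
    . . . . . .
    . X X X . .
    . X X . . .
    . . . . . .
    . . . . . .
    . . . . . .
T1:
  2·area = 35
  edge (10, 5)→(10, 12): d=(0,7) inclusive
  edge (10, 12)→(5, 18): d=(-5,6) inclusive
  edge (5, 18)→(10, 5): d=(5,-13) inclusive
    (4,4)@(9, 9): e=[7,21,7] → X
    (5,4)@(11, 9): e=[-7,9,33] → .
    (4,5)@(9, 11): e=[7,11,17] → X
    (5,5)@(11, 11): e=[-7,-1,43] → .
    (3,6)@(7, 13): e=[21,13,1] → X
    (5,6)@(11, 13): e=[-7,-11,53] → .
    (3,7)@(7, 15): e=[21,3,11] → X
    (4,7)@(9, 15): e=[7,-9,37] → .
    (3,8)@(7, 17): e=[21,-7,21] → .
  covered (5 px):
    . . . . . .
    . . . . . .
    . . . . . .
    . . . . . .
    . . . . X .
    . . . . X .
    . . . X X .
    . . . X . .
    . . . . . .

Result: [21,7,7]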